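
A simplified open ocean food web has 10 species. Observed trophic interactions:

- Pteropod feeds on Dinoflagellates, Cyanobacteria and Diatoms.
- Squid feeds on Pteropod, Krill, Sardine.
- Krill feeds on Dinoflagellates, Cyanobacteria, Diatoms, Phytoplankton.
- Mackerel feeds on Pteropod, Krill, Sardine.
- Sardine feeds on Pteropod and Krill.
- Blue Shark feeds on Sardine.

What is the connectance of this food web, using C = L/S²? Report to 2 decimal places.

The web has S = 10 species and L = 16 feeding links.
C = L / S² = 16 / 100 = 0.1600 ≈ 0.16.

C = 0.16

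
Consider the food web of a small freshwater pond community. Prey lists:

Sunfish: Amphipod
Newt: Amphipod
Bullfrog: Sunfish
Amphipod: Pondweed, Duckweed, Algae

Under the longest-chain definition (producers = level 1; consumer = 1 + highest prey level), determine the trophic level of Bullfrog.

Trophic level 4

Pondweed is a producer → level 1.
Amphipod eats Pondweed (level 1); other prey at levels: Duckweed 1, Algae 1 → level 2.
Sunfish eats Amphipod → level 3.
Bullfrog eats Sunfish → level 4.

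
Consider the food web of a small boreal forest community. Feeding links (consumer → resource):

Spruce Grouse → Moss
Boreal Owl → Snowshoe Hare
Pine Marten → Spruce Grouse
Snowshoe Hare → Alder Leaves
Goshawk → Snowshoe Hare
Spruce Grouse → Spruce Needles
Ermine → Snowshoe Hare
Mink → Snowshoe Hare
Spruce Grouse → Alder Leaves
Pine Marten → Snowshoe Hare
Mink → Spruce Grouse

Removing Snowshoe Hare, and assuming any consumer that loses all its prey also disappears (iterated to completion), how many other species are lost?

Remove Snowshoe Hare.
Round 1: Boreal Owl (all prey gone), Ermine (all prey gone), Goshawk (all prey gone) → extinct.
No further losses. Total secondary extinctions: 3.

3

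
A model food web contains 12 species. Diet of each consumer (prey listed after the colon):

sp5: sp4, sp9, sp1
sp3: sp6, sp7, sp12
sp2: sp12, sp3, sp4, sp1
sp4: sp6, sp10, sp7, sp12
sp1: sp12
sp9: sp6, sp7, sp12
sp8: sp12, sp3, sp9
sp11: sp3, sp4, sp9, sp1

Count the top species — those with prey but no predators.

4

Top species (has prey, but nothing eats it): sp5, sp8, sp11, sp2.
Count: 4.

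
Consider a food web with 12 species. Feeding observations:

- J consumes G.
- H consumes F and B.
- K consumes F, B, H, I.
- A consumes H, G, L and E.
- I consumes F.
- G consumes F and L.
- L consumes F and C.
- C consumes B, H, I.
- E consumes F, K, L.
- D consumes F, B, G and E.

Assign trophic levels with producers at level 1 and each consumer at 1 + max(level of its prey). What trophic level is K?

F is a producer → level 1.
H eats F (level 1); other prey at levels: B 1 → level 2.
K eats H (level 2); other prey at levels: F 1, B 1, I 2 → level 3.

Trophic level 3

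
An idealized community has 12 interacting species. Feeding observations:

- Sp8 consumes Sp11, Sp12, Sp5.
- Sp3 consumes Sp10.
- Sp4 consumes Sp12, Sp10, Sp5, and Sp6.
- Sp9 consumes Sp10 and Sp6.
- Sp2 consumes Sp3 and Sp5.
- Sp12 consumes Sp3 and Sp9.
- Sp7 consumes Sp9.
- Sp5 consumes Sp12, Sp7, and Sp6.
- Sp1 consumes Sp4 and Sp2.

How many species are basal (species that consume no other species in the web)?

3

Basal species (no prey listed): Sp6, Sp10, Sp11.
Count: 3.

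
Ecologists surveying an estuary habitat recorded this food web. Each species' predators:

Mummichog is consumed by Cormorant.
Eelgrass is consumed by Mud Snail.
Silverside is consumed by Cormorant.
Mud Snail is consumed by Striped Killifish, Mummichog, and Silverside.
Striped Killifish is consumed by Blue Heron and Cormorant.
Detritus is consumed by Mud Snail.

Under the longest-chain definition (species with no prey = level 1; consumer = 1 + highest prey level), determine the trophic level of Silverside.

Eelgrass has no prey (basal) → level 1.
Mud Snail eats Eelgrass (level 1); other prey at levels: Detritus 1 → level 2.
Silverside eats Mud Snail → level 3.

Trophic level 3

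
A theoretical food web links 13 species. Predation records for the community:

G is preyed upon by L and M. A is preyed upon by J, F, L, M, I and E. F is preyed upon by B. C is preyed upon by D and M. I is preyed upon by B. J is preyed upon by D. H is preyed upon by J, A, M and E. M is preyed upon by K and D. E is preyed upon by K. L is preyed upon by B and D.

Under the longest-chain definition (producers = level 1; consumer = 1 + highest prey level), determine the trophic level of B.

H is a producer → level 1.
A eats H → level 2.
F eats A → level 3.
B eats F (level 3); other prey at levels: L 3, I 3 → level 4.

Trophic level 4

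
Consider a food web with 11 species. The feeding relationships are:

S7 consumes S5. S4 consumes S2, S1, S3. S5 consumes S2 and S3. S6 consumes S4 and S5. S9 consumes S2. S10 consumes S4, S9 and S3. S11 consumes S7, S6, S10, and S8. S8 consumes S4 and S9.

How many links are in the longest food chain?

3 links

One longest chain: S1 → S4 → S6 → S11.
It has 4 species and 3 links.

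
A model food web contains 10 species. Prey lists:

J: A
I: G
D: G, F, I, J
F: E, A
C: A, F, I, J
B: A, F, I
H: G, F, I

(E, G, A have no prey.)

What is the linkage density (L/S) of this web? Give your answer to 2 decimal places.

There are L = 18 links among S = 10 species.
L/S = 18/10 = 1.8000 ≈ 1.80.

L/S = 1.80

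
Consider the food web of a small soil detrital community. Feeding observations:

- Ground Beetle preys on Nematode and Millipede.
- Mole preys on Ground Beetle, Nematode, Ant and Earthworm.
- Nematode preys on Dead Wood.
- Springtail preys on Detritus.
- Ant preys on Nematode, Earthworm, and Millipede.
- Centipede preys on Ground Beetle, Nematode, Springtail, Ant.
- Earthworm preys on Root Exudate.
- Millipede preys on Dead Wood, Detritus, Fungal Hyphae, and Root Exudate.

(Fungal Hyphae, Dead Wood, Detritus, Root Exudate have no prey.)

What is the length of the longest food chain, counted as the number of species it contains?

One longest chain: Root Exudate → Earthworm → Ant → Centipede.
It has 4 species and 3 links.

4 species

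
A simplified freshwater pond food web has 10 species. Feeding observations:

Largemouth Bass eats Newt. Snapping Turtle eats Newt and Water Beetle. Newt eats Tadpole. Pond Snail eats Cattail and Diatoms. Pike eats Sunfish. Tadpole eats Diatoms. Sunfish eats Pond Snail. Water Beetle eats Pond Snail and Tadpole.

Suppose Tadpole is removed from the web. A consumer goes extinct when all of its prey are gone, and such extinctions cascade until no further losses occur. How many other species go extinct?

Remove Tadpole.
Round 1: Newt (all prey gone) → extinct.
Round 2: Largemouth Bass (all prey gone) → extinct.
No further losses. Total secondary extinctions: 2.

2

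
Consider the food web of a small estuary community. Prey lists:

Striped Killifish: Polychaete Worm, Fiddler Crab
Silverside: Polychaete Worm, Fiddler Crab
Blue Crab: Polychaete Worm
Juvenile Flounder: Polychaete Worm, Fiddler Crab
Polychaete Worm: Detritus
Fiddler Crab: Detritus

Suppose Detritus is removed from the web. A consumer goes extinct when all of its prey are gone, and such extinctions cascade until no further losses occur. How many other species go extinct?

6

Remove Detritus.
Round 1: Polychaete Worm (all prey gone), Fiddler Crab (all prey gone) → extinct.
Round 2: Blue Crab (all prey gone), Juvenile Flounder (all prey gone), Striped Killifish (all prey gone), Silverside (all prey gone) → extinct.
No further losses. Total secondary extinctions: 6.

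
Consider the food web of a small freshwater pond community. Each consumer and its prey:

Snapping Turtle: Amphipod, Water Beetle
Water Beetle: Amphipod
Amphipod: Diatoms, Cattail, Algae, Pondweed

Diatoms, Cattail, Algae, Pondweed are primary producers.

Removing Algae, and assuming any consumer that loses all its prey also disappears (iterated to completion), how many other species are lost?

Remove Algae.
Every predator of it retains at least one other prey: Amphipod still has Diatoms, Cattail, Pondweed.
No consumer loses all prey, so no secondary extinctions occur.

0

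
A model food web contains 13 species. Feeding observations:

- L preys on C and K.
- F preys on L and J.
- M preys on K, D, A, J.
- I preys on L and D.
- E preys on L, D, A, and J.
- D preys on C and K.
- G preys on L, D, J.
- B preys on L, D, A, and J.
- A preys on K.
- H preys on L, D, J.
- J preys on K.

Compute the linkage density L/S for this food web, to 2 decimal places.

There are L = 28 links among S = 13 species.
L/S = 28/13 = 2.1538 ≈ 2.15.

L/S = 2.15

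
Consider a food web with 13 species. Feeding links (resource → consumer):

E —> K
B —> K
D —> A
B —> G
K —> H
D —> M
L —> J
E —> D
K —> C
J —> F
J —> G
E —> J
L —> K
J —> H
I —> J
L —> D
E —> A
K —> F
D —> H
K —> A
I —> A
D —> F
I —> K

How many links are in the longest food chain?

2 links

One longest chain: I → K → C.
It has 3 species and 2 links.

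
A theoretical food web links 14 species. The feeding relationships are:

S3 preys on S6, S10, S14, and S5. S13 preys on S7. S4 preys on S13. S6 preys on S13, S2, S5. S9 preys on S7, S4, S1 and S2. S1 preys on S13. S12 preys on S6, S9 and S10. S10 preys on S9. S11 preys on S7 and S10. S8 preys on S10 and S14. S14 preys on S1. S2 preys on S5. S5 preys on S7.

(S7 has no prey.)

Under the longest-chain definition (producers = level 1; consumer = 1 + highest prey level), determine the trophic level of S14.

Trophic level 4

S7 is a producer → level 1.
S13 eats S7 → level 2.
S1 eats S13 → level 3.
S14 eats S1 → level 4.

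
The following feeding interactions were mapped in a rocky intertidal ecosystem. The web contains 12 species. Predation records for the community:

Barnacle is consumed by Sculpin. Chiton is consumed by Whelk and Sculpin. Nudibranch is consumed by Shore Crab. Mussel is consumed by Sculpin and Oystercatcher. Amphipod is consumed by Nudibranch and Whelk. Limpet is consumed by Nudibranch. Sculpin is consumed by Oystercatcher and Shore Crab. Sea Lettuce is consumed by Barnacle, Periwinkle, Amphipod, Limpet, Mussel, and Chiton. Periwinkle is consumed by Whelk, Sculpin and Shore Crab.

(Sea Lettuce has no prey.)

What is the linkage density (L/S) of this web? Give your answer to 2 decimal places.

L/S = 1.67

There are L = 20 links among S = 12 species.
L/S = 20/12 = 1.6667 ≈ 1.67.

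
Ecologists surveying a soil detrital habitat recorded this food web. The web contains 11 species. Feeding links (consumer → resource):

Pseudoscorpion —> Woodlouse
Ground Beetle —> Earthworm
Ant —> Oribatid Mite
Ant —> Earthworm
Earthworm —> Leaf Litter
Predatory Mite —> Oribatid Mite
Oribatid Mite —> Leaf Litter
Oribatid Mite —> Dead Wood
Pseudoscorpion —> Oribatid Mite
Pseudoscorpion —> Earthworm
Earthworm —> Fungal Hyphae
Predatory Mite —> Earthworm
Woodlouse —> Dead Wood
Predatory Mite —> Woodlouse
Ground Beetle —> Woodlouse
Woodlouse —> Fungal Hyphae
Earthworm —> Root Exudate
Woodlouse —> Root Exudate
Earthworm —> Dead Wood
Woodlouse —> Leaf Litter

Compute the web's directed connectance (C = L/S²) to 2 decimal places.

The web has S = 11 species and L = 20 feeding links.
C = L / S² = 20 / 121 = 0.1653 ≈ 0.17.

C = 0.17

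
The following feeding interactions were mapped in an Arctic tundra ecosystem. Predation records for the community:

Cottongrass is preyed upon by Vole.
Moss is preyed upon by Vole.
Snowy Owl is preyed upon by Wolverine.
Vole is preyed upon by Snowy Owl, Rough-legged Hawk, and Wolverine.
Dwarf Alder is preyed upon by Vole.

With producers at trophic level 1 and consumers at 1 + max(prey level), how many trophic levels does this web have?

4

Producers (level 1): Moss, Dwarf Alder, Cottongrass.
Moss → Vole → Snowy Owl → Wolverine gives Wolverine level 4.
No species has a prey at level 4, so no species reaches level 5.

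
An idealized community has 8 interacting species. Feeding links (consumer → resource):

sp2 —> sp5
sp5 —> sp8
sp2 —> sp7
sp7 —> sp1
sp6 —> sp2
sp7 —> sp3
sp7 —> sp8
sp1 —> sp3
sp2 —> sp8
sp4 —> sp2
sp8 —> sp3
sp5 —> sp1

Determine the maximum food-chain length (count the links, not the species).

One longest chain: sp3 → sp1 → sp5 → sp2 → sp6.
It has 5 species and 4 links.

4 links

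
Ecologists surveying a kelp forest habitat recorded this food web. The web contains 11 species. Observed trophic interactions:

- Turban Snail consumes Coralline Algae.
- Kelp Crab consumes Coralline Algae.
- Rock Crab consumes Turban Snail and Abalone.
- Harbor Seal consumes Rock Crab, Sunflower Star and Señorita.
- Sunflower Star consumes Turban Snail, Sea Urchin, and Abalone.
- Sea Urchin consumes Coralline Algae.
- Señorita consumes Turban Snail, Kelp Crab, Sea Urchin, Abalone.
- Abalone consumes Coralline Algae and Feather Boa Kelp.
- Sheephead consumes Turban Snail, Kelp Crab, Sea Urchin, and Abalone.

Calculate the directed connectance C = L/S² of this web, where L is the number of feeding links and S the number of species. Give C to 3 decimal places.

C = 0.174

The web has S = 11 species and L = 21 feeding links.
C = L / S² = 21 / 121 = 0.1736 ≈ 0.174.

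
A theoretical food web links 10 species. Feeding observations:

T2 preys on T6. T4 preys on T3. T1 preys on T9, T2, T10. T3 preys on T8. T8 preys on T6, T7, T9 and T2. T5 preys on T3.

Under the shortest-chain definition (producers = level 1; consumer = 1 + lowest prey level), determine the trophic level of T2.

Trophic level 2

T6 is a producer → level 1.
T2 eats T6 → level 2.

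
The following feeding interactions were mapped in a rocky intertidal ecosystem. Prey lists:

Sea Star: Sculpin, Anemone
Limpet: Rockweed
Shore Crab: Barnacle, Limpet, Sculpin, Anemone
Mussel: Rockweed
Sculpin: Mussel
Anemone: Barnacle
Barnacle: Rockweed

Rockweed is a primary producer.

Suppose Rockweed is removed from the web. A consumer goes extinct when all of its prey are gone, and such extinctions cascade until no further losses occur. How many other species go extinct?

7

Remove Rockweed.
Round 1: Barnacle (all prey gone), Mussel (all prey gone), Limpet (all prey gone) → extinct.
Round 2: Sculpin (all prey gone), Anemone (all prey gone) → extinct.
Round 3: Shore Crab (all prey gone), Sea Star (all prey gone) → extinct.
No further losses. Total secondary extinctions: 7.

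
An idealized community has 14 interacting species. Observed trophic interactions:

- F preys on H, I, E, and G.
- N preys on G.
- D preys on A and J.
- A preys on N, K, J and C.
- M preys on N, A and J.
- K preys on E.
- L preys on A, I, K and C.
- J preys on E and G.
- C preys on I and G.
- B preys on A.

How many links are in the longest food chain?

3 links

One longest chain: I → C → A → L.
It has 4 species and 3 links.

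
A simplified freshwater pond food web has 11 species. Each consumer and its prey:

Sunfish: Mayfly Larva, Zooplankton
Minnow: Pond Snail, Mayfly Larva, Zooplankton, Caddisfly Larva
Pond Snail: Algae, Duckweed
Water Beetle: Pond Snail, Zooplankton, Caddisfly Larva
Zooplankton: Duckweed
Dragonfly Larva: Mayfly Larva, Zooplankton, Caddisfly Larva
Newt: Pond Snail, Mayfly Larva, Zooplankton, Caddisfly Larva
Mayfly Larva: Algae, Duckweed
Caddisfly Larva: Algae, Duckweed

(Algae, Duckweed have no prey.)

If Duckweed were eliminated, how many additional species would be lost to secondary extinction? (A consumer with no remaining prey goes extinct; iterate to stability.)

Remove Duckweed.
Round 1: Zooplankton (all prey gone) → extinct.
No further losses. Total secondary extinctions: 1.

1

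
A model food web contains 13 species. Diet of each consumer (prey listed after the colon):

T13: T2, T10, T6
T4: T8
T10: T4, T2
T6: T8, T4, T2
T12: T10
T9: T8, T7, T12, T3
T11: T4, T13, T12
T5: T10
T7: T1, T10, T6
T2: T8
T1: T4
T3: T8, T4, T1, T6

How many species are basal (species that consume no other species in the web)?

1

Basal species (no prey listed): T8.
Count: 1.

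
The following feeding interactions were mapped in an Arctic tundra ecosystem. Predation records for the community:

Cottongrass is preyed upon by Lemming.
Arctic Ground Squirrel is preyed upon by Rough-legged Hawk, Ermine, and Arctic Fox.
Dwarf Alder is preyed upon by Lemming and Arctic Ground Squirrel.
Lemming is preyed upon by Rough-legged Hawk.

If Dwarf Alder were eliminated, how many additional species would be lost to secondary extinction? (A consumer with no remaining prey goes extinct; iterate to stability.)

Remove Dwarf Alder.
Round 1: Arctic Ground Squirrel (all prey gone) → extinct.
Round 2: Arctic Fox (all prey gone), Ermine (all prey gone) → extinct.
No further losses. Total secondary extinctions: 3.

3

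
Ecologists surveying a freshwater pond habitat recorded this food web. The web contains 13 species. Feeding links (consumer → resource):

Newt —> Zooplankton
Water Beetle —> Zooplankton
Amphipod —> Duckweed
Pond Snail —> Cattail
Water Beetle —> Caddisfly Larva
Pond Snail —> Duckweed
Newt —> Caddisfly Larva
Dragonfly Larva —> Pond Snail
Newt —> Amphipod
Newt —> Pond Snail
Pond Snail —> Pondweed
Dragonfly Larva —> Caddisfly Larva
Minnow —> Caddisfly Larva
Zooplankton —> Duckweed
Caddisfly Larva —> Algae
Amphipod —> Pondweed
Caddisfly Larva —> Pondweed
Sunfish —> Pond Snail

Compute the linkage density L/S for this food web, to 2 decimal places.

There are L = 18 links among S = 13 species.
L/S = 18/13 = 1.3846 ≈ 1.38.

L/S = 1.38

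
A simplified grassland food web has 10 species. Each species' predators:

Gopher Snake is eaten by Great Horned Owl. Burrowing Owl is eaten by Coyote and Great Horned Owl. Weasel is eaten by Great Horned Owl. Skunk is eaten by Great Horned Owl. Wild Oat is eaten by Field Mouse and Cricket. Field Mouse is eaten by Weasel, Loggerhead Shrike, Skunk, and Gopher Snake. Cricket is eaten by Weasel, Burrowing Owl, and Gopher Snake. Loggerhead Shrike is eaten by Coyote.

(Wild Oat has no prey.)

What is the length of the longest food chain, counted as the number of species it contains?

One longest chain: Wild Oat → Field Mouse → Loggerhead Shrike → Coyote.
It has 4 species and 3 links.

4 species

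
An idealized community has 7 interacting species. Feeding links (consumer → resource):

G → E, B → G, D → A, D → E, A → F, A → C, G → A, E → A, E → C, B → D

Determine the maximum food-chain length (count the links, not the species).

One longest chain: C → A → E → D → B.
It has 5 species and 4 links.

4 links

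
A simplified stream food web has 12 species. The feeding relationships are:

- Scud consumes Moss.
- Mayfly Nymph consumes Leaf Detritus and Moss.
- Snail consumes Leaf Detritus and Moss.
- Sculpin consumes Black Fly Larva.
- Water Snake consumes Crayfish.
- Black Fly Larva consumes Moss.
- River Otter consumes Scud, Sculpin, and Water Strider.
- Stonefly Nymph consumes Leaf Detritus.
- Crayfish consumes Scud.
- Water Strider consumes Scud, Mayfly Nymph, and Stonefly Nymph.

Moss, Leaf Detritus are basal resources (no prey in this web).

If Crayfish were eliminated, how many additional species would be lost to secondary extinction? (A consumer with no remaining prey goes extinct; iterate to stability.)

1

Remove Crayfish.
Round 1: Water Snake (all prey gone) → extinct.
No further losses. Total secondary extinctions: 1.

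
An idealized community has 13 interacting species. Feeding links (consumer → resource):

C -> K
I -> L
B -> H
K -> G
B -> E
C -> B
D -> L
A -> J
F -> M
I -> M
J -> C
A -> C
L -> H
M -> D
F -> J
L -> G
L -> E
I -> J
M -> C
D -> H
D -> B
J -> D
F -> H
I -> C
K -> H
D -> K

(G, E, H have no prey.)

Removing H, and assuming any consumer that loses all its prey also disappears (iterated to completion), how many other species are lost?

Remove H.
Every predator of it retains at least one other prey: B still has E; K still has G; L still has G, E; D still has B, K, L; F still has M, J.
No consumer loses all prey, so no secondary extinctions occur.

0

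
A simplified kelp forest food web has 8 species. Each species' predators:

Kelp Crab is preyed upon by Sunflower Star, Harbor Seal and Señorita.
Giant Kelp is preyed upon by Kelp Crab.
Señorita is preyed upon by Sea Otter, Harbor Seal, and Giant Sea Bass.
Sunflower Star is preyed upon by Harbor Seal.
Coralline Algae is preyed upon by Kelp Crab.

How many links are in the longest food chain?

One longest chain: Coralline Algae → Kelp Crab → Señorita → Sea Otter.
It has 4 species and 3 links.

3 links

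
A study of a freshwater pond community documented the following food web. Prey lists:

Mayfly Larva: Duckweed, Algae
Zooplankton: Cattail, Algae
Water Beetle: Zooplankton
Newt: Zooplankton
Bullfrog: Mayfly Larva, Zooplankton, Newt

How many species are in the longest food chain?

4 species

One longest chain: Cattail → Zooplankton → Newt → Bullfrog.
It has 4 species and 3 links.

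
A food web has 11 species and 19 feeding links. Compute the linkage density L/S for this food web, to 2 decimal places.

There are L = 19 links among S = 11 species.
L/S = 19/11 = 1.7273 ≈ 1.73.

L/S = 1.73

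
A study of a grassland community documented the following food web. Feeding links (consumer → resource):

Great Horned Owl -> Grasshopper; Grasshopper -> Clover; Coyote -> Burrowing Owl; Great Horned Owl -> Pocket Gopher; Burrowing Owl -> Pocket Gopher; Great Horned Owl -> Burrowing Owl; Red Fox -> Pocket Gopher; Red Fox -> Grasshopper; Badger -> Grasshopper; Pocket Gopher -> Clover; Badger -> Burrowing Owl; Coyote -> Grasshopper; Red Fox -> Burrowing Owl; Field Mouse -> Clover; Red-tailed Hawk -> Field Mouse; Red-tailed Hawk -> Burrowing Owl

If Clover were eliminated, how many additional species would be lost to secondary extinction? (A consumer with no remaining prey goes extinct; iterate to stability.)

9

Remove Clover.
Round 1: Pocket Gopher (all prey gone), Grasshopper (all prey gone), Field Mouse (all prey gone) → extinct.
Round 2: Burrowing Owl (all prey gone) → extinct.
Round 3: Red-tailed Hawk (all prey gone), Coyote (all prey gone), Badger (all prey gone), Red Fox (all prey gone), Great Horned Owl (all prey gone) → extinct.
No further losses. Total secondary extinctions: 9.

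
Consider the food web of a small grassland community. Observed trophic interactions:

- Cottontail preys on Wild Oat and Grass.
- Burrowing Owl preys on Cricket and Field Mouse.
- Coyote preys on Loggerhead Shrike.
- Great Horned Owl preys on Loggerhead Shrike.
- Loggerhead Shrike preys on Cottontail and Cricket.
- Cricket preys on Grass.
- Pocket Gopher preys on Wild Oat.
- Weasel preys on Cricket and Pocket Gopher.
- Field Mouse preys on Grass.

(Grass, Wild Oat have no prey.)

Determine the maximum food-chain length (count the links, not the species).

3 links

One longest chain: Grass → Cottontail → Loggerhead Shrike → Great Horned Owl.
It has 4 species and 3 links.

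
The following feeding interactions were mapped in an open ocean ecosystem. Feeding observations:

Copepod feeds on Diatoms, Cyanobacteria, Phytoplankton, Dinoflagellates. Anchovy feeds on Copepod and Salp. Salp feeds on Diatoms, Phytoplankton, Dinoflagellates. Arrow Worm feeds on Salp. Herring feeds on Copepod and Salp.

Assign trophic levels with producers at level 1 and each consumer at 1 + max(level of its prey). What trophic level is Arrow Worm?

Phytoplankton is a producer → level 1.
Salp eats Phytoplankton (level 1); other prey at levels: Diatoms 1, Dinoflagellates 1 → level 2.
Arrow Worm eats Salp → level 3.

Trophic level 3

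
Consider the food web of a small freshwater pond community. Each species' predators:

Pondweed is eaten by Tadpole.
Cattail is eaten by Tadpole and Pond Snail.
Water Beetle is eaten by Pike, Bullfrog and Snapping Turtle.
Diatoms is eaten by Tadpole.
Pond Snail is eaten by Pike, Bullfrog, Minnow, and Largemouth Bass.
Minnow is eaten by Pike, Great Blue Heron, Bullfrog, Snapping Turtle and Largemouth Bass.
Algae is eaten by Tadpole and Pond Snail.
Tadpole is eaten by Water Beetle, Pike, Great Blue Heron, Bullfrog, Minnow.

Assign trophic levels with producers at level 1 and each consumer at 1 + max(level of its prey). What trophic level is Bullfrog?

Diatoms is a producer → level 1.
Tadpole eats Diatoms (level 1); other prey at levels: Algae 1, Cattail 1, Pondweed 1 → level 2.
Minnow eats Tadpole (level 2); other prey at levels: Pond Snail 2 → level 3.
Bullfrog eats Minnow (level 3); other prey at levels: Tadpole 2, Pond Snail 2, Water Beetle 3 → level 4.

Trophic level 4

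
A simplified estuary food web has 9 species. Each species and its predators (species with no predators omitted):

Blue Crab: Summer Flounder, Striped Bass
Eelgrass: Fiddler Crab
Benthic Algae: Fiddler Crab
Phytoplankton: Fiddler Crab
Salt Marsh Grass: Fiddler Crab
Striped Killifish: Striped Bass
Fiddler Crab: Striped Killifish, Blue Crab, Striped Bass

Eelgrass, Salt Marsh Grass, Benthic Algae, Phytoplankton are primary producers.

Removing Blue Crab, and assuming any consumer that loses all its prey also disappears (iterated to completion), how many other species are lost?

Remove Blue Crab.
Round 1: Summer Flounder (all prey gone) → extinct.
No further losses. Total secondary extinctions: 1.

1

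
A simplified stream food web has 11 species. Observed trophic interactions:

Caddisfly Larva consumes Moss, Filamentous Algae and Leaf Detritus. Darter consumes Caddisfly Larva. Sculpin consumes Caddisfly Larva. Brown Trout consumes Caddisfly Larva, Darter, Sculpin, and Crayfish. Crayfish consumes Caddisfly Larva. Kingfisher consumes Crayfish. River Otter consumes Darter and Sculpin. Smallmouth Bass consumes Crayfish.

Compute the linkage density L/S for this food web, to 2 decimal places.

L/S = 1.27

There are L = 14 links among S = 11 species.
L/S = 14/11 = 1.2727 ≈ 1.27.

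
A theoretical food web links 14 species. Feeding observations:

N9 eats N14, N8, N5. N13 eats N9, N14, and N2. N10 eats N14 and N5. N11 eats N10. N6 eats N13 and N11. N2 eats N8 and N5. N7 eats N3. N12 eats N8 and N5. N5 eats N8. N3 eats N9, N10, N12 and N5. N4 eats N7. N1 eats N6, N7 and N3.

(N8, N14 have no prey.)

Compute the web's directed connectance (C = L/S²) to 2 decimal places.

The web has S = 14 species and L = 25 feeding links.
C = L / S² = 25 / 196 = 0.1276 ≈ 0.13.

C = 0.13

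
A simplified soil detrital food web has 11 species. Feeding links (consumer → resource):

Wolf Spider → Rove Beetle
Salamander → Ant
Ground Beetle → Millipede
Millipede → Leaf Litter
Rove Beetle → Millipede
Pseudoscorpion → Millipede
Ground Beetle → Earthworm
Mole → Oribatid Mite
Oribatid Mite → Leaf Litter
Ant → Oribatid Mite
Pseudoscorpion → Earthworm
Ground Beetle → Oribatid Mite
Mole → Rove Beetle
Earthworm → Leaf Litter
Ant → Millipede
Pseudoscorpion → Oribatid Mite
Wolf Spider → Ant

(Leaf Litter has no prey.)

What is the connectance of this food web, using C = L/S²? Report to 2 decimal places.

C = 0.14

The web has S = 11 species and L = 17 feeding links.
C = L / S² = 17 / 121 = 0.1405 ≈ 0.14.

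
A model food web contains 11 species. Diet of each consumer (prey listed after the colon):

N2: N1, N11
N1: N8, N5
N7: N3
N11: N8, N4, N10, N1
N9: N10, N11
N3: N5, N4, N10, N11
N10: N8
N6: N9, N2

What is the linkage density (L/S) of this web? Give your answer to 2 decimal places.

L/S = 1.64

There are L = 18 links among S = 11 species.
L/S = 18/11 = 1.6364 ≈ 1.64.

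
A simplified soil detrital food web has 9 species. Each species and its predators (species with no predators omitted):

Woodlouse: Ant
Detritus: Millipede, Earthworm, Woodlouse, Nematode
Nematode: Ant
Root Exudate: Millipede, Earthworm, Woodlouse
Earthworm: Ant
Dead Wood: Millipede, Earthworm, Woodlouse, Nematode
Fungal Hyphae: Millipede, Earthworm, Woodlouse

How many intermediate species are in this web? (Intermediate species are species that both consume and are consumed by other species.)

Intermediate species (has both prey and predators): Earthworm, Woodlouse, Nematode.
Count: 3.

3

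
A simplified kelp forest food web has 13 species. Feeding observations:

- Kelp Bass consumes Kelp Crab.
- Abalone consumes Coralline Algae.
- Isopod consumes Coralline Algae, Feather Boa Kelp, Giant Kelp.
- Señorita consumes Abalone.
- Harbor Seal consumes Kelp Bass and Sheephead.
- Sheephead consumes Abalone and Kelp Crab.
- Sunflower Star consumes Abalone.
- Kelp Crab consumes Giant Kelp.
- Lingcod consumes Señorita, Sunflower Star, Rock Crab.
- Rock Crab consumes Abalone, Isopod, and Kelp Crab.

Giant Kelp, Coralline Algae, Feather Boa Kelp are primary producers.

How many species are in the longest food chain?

One longest chain: Giant Kelp → Kelp Crab → Rock Crab → Lingcod.
It has 4 species and 3 links.

4 species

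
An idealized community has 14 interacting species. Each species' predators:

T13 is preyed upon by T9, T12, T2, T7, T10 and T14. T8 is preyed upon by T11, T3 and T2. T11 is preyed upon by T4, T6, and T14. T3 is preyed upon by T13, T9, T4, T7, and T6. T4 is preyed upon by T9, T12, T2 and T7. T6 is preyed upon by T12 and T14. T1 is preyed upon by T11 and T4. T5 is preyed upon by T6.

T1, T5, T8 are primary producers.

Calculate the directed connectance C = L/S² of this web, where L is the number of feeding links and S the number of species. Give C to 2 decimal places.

C = 0.13

The web has S = 14 species and L = 26 feeding links.
C = L / S² = 26 / 196 = 0.1327 ≈ 0.13.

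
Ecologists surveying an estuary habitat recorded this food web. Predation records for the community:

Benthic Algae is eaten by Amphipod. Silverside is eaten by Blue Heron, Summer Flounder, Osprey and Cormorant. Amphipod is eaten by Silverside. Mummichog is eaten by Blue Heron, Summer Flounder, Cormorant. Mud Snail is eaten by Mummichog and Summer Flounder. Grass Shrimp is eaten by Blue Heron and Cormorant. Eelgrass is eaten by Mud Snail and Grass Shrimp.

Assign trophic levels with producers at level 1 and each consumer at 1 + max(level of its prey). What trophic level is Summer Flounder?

Benthic Algae is a producer → level 1.
Amphipod eats Benthic Algae → level 2.
Silverside eats Amphipod → level 3.
Summer Flounder eats Silverside (level 3); other prey at levels: Mud Snail 2, Mummichog 3 → level 4.

Trophic level 4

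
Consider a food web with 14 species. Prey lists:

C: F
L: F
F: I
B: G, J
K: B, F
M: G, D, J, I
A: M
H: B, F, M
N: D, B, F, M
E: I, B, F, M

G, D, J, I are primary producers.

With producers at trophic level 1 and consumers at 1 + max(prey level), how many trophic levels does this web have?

3

Producers (level 1): G, D, J, I.
G → B → K gives K level 3.
No species has a prey at level 3, so no species reaches level 4.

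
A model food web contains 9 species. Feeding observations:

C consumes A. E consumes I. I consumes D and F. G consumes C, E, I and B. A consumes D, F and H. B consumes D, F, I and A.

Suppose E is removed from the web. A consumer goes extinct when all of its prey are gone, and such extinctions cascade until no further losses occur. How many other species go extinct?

Remove E.
Every predator of it retains at least one other prey: G still has I, B, C.
No consumer loses all prey, so no secondary extinctions occur.

0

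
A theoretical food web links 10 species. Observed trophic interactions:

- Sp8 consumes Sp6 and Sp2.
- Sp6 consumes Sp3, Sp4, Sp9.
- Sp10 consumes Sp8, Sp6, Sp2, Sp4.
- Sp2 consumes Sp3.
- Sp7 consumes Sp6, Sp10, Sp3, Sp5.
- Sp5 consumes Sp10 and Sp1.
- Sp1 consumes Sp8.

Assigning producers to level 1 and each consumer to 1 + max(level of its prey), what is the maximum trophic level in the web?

Producers (level 1): Sp9, Sp3, Sp4.
Sp3 → Sp2 → Sp8 → Sp10 → Sp5 → Sp7 gives Sp7 level 6.
No species has a prey at level 6, so no species reaches level 7.

6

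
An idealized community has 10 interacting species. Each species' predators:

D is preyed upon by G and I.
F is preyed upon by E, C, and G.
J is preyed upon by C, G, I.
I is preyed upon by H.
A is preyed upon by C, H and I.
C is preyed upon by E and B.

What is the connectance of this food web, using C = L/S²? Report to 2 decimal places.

The web has S = 10 species and L = 14 feeding links.
C = L / S² = 14 / 100 = 0.1400 ≈ 0.14.

C = 0.14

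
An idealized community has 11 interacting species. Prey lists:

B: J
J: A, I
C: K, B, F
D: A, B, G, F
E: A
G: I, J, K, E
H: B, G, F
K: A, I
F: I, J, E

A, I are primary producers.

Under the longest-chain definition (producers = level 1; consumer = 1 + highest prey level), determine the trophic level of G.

A is a producer → level 1.
J eats A (level 1); other prey at levels: I 1 → level 2.
G eats J (level 2); other prey at levels: I 1, K 2, E 2 → level 3.

Trophic level 3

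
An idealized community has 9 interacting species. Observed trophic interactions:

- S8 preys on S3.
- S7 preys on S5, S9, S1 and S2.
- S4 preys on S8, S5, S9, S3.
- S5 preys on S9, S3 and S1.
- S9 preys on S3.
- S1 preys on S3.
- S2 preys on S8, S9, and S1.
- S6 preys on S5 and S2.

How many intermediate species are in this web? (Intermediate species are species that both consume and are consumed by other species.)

5

Intermediate species (has both prey and predators): S1, S8, S9, S2, S5.
Count: 5.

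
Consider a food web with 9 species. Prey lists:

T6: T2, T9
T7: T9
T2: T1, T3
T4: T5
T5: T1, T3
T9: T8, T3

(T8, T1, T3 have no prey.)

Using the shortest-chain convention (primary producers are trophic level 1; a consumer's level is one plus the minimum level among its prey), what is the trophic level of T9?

Trophic level 2

T8 is a producer → level 1.
T9 eats T8 → level 2.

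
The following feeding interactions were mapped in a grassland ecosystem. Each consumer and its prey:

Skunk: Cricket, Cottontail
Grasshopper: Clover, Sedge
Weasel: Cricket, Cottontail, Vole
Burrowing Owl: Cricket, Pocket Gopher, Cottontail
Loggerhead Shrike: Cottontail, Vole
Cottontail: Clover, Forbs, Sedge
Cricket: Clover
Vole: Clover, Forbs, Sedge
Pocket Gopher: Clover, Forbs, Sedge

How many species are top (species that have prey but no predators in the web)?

5

Top species (has prey, but nothing eats it): Grasshopper, Loggerhead Shrike, Skunk, Burrowing Owl, Weasel.
Count: 5.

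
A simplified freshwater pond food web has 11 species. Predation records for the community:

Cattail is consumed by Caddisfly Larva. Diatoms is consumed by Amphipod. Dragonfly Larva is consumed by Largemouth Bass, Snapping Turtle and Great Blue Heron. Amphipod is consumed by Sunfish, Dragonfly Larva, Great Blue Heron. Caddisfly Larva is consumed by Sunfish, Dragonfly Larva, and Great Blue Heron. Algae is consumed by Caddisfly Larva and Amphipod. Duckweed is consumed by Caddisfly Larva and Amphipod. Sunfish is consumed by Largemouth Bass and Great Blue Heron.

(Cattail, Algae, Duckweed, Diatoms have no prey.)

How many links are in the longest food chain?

One longest chain: Cattail → Caddisfly Larva → Dragonfly Larva → Snapping Turtle.
It has 4 species and 3 links.

3 links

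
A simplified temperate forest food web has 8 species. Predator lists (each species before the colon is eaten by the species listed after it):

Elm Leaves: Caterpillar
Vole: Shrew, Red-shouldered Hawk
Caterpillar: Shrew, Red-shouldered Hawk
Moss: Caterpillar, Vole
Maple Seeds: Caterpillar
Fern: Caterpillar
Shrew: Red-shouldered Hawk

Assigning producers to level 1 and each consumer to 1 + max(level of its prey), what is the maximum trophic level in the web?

4

Producers (level 1): Maple Seeds, Elm Leaves, Moss, Fern.
Maple Seeds → Caterpillar → Shrew → Red-shouldered Hawk gives Red-shouldered Hawk level 4.
No species has a prey at level 4, so no species reaches level 5.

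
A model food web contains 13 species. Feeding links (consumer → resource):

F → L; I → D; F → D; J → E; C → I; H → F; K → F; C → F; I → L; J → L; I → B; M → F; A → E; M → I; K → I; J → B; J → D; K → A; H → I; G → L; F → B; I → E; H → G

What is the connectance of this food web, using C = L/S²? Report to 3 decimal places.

The web has S = 13 species and L = 23 feeding links.
C = L / S² = 23 / 169 = 0.1361 ≈ 0.136.

C = 0.136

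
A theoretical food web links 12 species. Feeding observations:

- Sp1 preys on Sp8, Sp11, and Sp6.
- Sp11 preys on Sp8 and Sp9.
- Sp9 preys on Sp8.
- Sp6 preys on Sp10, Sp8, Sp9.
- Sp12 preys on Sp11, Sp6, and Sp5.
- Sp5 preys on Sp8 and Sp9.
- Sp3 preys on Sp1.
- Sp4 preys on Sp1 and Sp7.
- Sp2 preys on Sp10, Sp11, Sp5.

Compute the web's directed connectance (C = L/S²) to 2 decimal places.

The web has S = 12 species and L = 20 feeding links.
C = L / S² = 20 / 144 = 0.1389 ≈ 0.14.

C = 0.14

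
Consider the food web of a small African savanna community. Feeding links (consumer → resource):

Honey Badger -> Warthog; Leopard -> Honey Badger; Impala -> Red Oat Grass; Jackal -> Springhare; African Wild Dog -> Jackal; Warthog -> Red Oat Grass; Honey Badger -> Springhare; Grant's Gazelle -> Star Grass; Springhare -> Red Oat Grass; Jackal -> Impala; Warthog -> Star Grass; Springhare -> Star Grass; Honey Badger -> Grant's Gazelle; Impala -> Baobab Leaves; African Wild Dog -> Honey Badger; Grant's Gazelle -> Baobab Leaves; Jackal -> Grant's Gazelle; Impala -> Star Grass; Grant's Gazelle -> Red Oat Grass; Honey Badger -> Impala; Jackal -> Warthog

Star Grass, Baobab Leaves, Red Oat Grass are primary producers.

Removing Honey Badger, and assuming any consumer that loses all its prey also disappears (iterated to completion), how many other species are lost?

1

Remove Honey Badger.
Round 1: Leopard (all prey gone) → extinct.
No further losses. Total secondary extinctions: 1.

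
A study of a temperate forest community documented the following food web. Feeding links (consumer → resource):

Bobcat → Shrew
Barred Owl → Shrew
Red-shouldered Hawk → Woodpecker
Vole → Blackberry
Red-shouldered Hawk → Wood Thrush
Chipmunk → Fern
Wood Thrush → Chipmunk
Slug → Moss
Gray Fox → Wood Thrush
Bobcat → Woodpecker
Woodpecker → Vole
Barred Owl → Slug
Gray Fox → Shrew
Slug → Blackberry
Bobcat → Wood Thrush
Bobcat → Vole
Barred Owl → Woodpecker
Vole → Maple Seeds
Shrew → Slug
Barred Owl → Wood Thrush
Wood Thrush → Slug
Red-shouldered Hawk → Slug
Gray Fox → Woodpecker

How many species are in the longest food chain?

One longest chain: Blackberry → Vole → Woodpecker → Red-shouldered Hawk.
It has 4 species and 3 links.

4 species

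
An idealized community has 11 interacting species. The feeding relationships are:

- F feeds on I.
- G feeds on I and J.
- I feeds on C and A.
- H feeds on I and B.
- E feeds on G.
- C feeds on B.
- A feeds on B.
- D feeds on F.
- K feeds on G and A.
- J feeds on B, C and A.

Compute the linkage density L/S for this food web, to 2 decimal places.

There are L = 16 links among S = 11 species.
L/S = 16/11 = 1.4545 ≈ 1.45.

L/S = 1.45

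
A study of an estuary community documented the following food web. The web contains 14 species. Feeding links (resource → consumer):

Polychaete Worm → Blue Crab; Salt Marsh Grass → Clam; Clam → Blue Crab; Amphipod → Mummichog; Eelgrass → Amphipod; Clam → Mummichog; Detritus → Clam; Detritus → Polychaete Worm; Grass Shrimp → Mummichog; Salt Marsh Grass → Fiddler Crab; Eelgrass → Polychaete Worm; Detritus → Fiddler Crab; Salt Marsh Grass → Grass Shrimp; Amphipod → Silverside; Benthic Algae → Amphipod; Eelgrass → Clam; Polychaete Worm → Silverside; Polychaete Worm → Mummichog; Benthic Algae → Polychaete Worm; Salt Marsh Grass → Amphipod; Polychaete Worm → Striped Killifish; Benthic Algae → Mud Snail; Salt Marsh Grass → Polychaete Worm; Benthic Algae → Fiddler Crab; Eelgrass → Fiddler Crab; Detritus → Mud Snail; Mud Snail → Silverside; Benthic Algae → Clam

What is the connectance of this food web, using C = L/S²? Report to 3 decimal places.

The web has S = 14 species and L = 28 feeding links.
C = L / S² = 28 / 196 = 0.1429 ≈ 0.143.

C = 0.143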